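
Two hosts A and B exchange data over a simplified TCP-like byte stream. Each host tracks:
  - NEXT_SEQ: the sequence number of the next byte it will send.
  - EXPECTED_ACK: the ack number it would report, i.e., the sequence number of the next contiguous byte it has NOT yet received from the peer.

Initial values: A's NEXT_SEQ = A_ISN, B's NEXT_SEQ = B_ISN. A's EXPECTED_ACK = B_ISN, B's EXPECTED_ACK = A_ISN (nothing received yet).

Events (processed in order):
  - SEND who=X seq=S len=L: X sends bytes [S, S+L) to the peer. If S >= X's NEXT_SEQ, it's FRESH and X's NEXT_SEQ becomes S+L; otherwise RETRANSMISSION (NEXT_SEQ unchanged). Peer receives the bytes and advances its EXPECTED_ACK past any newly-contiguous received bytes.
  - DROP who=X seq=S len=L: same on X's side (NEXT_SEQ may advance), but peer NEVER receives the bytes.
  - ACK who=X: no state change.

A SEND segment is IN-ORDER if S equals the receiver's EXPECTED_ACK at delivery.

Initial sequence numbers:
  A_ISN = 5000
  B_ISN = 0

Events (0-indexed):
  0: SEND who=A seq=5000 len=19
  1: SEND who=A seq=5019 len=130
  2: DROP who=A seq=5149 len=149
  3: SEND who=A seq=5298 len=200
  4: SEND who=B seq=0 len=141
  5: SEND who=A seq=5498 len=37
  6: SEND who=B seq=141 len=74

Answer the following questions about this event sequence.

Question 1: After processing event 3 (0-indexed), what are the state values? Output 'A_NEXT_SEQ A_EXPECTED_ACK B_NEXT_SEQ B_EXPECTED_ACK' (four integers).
After event 0: A_seq=5019 A_ack=0 B_seq=0 B_ack=5019
After event 1: A_seq=5149 A_ack=0 B_seq=0 B_ack=5149
After event 2: A_seq=5298 A_ack=0 B_seq=0 B_ack=5149
After event 3: A_seq=5498 A_ack=0 B_seq=0 B_ack=5149

5498 0 0 5149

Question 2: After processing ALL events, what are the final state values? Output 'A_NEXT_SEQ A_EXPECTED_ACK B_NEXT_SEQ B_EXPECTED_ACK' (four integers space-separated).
Answer: 5535 215 215 5149

Derivation:
After event 0: A_seq=5019 A_ack=0 B_seq=0 B_ack=5019
After event 1: A_seq=5149 A_ack=0 B_seq=0 B_ack=5149
After event 2: A_seq=5298 A_ack=0 B_seq=0 B_ack=5149
After event 3: A_seq=5498 A_ack=0 B_seq=0 B_ack=5149
After event 4: A_seq=5498 A_ack=141 B_seq=141 B_ack=5149
After event 5: A_seq=5535 A_ack=141 B_seq=141 B_ack=5149
After event 6: A_seq=5535 A_ack=215 B_seq=215 B_ack=5149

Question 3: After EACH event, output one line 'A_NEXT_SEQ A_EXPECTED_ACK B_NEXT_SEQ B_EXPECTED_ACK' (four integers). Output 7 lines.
5019 0 0 5019
5149 0 0 5149
5298 0 0 5149
5498 0 0 5149
5498 141 141 5149
5535 141 141 5149
5535 215 215 5149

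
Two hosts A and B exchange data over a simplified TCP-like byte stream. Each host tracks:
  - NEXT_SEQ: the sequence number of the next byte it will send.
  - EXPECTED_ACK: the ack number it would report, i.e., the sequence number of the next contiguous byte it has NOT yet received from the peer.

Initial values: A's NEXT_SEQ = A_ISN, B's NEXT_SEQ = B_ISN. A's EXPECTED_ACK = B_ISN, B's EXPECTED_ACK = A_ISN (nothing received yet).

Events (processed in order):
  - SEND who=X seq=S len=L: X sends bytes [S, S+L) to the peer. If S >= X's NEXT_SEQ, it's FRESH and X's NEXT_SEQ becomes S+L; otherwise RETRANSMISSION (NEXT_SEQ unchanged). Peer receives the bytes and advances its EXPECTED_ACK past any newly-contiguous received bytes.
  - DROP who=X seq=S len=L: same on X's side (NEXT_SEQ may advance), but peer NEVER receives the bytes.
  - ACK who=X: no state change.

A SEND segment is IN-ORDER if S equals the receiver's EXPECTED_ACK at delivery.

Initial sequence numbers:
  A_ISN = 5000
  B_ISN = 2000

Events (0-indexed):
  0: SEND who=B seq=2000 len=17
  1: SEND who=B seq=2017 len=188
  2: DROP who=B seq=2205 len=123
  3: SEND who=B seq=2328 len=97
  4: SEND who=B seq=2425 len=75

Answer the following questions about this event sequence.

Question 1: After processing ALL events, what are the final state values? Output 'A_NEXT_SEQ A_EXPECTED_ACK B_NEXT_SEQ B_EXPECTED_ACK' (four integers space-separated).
After event 0: A_seq=5000 A_ack=2017 B_seq=2017 B_ack=5000
After event 1: A_seq=5000 A_ack=2205 B_seq=2205 B_ack=5000
After event 2: A_seq=5000 A_ack=2205 B_seq=2328 B_ack=5000
After event 3: A_seq=5000 A_ack=2205 B_seq=2425 B_ack=5000
After event 4: A_seq=5000 A_ack=2205 B_seq=2500 B_ack=5000

Answer: 5000 2205 2500 5000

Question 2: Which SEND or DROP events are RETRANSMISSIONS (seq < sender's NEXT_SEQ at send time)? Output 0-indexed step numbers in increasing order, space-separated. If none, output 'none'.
Step 0: SEND seq=2000 -> fresh
Step 1: SEND seq=2017 -> fresh
Step 2: DROP seq=2205 -> fresh
Step 3: SEND seq=2328 -> fresh
Step 4: SEND seq=2425 -> fresh

Answer: none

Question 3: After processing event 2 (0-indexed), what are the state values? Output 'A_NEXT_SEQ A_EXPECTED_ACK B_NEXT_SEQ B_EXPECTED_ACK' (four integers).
After event 0: A_seq=5000 A_ack=2017 B_seq=2017 B_ack=5000
After event 1: A_seq=5000 A_ack=2205 B_seq=2205 B_ack=5000
After event 2: A_seq=5000 A_ack=2205 B_seq=2328 B_ack=5000

5000 2205 2328 5000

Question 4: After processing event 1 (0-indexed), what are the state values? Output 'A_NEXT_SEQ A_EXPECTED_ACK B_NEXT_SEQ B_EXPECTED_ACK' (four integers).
After event 0: A_seq=5000 A_ack=2017 B_seq=2017 B_ack=5000
After event 1: A_seq=5000 A_ack=2205 B_seq=2205 B_ack=5000

5000 2205 2205 5000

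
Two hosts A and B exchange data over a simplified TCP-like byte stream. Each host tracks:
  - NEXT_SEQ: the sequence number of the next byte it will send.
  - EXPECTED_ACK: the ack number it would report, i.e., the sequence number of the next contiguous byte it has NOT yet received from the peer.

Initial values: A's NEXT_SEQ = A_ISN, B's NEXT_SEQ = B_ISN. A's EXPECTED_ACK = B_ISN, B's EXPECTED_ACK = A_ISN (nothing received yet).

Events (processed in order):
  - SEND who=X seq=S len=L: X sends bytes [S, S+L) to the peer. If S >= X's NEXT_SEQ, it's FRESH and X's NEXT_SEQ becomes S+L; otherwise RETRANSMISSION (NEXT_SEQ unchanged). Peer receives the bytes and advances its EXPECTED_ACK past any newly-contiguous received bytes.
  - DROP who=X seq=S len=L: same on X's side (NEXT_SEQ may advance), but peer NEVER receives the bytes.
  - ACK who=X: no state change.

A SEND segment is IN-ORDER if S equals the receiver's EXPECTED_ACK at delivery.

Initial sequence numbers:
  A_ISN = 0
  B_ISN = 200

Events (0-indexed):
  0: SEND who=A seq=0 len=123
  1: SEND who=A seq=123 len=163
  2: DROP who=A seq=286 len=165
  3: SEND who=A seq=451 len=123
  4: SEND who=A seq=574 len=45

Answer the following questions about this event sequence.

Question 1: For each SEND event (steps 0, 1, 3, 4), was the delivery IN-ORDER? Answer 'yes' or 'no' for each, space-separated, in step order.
Answer: yes yes no no

Derivation:
Step 0: SEND seq=0 -> in-order
Step 1: SEND seq=123 -> in-order
Step 3: SEND seq=451 -> out-of-order
Step 4: SEND seq=574 -> out-of-order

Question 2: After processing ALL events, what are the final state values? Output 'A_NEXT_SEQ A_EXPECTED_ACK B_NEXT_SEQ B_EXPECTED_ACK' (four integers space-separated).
Answer: 619 200 200 286

Derivation:
After event 0: A_seq=123 A_ack=200 B_seq=200 B_ack=123
After event 1: A_seq=286 A_ack=200 B_seq=200 B_ack=286
After event 2: A_seq=451 A_ack=200 B_seq=200 B_ack=286
After event 3: A_seq=574 A_ack=200 B_seq=200 B_ack=286
After event 4: A_seq=619 A_ack=200 B_seq=200 B_ack=286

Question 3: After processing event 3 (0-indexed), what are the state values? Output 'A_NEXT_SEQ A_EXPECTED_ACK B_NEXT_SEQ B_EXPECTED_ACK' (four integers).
After event 0: A_seq=123 A_ack=200 B_seq=200 B_ack=123
After event 1: A_seq=286 A_ack=200 B_seq=200 B_ack=286
After event 2: A_seq=451 A_ack=200 B_seq=200 B_ack=286
After event 3: A_seq=574 A_ack=200 B_seq=200 B_ack=286

574 200 200 286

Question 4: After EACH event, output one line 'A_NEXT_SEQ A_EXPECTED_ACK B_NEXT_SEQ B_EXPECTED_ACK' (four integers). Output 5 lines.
123 200 200 123
286 200 200 286
451 200 200 286
574 200 200 286
619 200 200 286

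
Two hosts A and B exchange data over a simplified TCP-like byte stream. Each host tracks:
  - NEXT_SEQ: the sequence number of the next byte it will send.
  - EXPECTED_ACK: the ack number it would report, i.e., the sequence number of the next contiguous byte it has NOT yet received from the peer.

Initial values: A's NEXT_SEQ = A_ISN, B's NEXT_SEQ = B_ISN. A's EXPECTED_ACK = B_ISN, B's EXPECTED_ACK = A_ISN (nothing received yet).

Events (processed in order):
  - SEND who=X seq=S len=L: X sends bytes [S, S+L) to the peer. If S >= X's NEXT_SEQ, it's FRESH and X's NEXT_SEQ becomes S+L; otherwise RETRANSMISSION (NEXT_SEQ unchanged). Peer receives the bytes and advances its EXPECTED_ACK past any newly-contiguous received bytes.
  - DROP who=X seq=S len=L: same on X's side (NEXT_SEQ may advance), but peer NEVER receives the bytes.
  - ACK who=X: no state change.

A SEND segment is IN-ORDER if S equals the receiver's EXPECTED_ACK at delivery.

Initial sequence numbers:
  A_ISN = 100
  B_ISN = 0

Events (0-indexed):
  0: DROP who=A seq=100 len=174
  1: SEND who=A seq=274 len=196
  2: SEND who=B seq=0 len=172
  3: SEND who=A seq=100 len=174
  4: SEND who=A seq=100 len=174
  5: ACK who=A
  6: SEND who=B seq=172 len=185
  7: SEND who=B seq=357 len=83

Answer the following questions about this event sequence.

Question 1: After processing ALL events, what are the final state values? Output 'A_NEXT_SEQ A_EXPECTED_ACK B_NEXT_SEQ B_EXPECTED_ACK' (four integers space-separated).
Answer: 470 440 440 470

Derivation:
After event 0: A_seq=274 A_ack=0 B_seq=0 B_ack=100
After event 1: A_seq=470 A_ack=0 B_seq=0 B_ack=100
After event 2: A_seq=470 A_ack=172 B_seq=172 B_ack=100
After event 3: A_seq=470 A_ack=172 B_seq=172 B_ack=470
After event 4: A_seq=470 A_ack=172 B_seq=172 B_ack=470
After event 5: A_seq=470 A_ack=172 B_seq=172 B_ack=470
After event 6: A_seq=470 A_ack=357 B_seq=357 B_ack=470
After event 7: A_seq=470 A_ack=440 B_seq=440 B_ack=470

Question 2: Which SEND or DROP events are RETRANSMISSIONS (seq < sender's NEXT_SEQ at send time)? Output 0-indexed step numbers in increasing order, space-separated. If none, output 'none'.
Step 0: DROP seq=100 -> fresh
Step 1: SEND seq=274 -> fresh
Step 2: SEND seq=0 -> fresh
Step 3: SEND seq=100 -> retransmit
Step 4: SEND seq=100 -> retransmit
Step 6: SEND seq=172 -> fresh
Step 7: SEND seq=357 -> fresh

Answer: 3 4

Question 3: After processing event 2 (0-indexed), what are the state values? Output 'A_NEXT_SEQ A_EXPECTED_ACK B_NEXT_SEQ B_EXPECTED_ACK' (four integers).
After event 0: A_seq=274 A_ack=0 B_seq=0 B_ack=100
After event 1: A_seq=470 A_ack=0 B_seq=0 B_ack=100
After event 2: A_seq=470 A_ack=172 B_seq=172 B_ack=100

470 172 172 100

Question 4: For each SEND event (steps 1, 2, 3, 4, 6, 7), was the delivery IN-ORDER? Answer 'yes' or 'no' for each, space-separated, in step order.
Step 1: SEND seq=274 -> out-of-order
Step 2: SEND seq=0 -> in-order
Step 3: SEND seq=100 -> in-order
Step 4: SEND seq=100 -> out-of-order
Step 6: SEND seq=172 -> in-order
Step 7: SEND seq=357 -> in-order

Answer: no yes yes no yes yes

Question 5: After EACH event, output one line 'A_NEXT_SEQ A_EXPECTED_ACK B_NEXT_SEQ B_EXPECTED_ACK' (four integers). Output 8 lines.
274 0 0 100
470 0 0 100
470 172 172 100
470 172 172 470
470 172 172 470
470 172 172 470
470 357 357 470
470 440 440 470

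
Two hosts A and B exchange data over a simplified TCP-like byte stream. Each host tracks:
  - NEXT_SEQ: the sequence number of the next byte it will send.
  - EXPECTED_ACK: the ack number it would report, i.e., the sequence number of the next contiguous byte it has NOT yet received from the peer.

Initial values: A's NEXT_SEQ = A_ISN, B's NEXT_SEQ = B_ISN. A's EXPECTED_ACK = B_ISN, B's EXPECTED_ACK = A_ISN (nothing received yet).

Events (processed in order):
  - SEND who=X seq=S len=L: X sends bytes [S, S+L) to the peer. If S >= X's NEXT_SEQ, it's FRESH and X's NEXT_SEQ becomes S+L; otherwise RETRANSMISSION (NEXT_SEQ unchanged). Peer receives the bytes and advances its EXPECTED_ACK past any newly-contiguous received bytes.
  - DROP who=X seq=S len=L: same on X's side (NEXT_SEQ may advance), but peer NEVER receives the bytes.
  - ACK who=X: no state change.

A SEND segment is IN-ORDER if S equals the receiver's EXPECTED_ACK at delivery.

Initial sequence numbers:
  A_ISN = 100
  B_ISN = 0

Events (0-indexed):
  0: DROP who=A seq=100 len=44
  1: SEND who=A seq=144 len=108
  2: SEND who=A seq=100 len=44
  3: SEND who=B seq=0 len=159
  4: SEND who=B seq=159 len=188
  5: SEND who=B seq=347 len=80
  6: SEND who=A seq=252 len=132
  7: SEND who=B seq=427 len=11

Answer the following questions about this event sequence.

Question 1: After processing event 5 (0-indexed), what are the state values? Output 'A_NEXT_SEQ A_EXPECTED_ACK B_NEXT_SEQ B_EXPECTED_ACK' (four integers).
After event 0: A_seq=144 A_ack=0 B_seq=0 B_ack=100
After event 1: A_seq=252 A_ack=0 B_seq=0 B_ack=100
After event 2: A_seq=252 A_ack=0 B_seq=0 B_ack=252
After event 3: A_seq=252 A_ack=159 B_seq=159 B_ack=252
After event 4: A_seq=252 A_ack=347 B_seq=347 B_ack=252
After event 5: A_seq=252 A_ack=427 B_seq=427 B_ack=252

252 427 427 252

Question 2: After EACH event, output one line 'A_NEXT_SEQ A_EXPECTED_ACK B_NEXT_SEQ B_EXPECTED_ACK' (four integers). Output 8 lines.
144 0 0 100
252 0 0 100
252 0 0 252
252 159 159 252
252 347 347 252
252 427 427 252
384 427 427 384
384 438 438 384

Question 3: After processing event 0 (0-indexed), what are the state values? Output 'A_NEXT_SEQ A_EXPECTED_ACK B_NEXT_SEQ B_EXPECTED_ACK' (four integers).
After event 0: A_seq=144 A_ack=0 B_seq=0 B_ack=100

144 0 0 100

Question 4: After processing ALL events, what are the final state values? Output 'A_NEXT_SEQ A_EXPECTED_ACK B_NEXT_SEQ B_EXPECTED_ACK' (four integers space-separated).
After event 0: A_seq=144 A_ack=0 B_seq=0 B_ack=100
After event 1: A_seq=252 A_ack=0 B_seq=0 B_ack=100
After event 2: A_seq=252 A_ack=0 B_seq=0 B_ack=252
After event 3: A_seq=252 A_ack=159 B_seq=159 B_ack=252
After event 4: A_seq=252 A_ack=347 B_seq=347 B_ack=252
After event 5: A_seq=252 A_ack=427 B_seq=427 B_ack=252
After event 6: A_seq=384 A_ack=427 B_seq=427 B_ack=384
After event 7: A_seq=384 A_ack=438 B_seq=438 B_ack=384

Answer: 384 438 438 384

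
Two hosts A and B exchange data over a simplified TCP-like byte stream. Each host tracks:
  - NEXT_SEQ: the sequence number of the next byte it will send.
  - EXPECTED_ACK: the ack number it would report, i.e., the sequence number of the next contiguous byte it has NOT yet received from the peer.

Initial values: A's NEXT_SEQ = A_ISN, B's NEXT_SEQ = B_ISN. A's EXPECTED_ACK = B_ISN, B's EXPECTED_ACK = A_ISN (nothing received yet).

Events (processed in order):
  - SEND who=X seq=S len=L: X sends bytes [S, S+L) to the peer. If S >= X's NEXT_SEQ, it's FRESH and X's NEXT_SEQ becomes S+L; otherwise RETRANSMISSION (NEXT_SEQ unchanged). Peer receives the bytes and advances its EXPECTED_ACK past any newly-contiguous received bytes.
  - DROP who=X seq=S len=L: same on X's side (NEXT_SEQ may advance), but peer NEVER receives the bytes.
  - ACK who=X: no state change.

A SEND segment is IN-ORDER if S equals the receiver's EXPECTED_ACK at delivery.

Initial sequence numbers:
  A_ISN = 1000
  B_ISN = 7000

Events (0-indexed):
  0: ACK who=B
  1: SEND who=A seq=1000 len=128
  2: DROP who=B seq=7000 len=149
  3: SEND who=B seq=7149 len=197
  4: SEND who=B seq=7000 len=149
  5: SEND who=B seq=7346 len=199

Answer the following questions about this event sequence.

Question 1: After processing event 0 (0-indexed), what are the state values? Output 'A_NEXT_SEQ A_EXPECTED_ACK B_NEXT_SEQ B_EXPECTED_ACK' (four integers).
After event 0: A_seq=1000 A_ack=7000 B_seq=7000 B_ack=1000

1000 7000 7000 1000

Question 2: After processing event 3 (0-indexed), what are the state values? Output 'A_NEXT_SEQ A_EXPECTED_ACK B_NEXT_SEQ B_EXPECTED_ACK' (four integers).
After event 0: A_seq=1000 A_ack=7000 B_seq=7000 B_ack=1000
After event 1: A_seq=1128 A_ack=7000 B_seq=7000 B_ack=1128
After event 2: A_seq=1128 A_ack=7000 B_seq=7149 B_ack=1128
After event 3: A_seq=1128 A_ack=7000 B_seq=7346 B_ack=1128

1128 7000 7346 1128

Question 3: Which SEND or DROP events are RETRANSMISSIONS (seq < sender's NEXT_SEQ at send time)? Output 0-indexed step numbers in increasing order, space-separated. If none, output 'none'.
Step 1: SEND seq=1000 -> fresh
Step 2: DROP seq=7000 -> fresh
Step 3: SEND seq=7149 -> fresh
Step 4: SEND seq=7000 -> retransmit
Step 5: SEND seq=7346 -> fresh

Answer: 4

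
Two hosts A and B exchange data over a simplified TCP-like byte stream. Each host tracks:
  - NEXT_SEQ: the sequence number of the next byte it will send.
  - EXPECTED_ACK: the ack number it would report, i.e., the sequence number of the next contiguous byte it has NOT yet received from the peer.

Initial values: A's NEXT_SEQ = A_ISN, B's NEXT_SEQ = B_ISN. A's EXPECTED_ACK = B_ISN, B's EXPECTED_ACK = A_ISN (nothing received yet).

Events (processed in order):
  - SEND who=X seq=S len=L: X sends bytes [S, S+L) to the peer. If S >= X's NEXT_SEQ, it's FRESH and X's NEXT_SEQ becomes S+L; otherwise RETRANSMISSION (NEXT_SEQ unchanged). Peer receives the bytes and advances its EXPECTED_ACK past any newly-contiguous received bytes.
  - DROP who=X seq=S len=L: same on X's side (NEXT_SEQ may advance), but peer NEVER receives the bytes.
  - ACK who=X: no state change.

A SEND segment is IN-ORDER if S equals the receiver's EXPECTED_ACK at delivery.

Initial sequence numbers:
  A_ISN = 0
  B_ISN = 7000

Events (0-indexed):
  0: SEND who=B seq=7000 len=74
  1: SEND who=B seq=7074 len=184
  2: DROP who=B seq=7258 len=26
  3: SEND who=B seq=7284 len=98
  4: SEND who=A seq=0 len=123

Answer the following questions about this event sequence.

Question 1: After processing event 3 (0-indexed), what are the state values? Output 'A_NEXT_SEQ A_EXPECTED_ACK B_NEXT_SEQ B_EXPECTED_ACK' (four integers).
After event 0: A_seq=0 A_ack=7074 B_seq=7074 B_ack=0
After event 1: A_seq=0 A_ack=7258 B_seq=7258 B_ack=0
After event 2: A_seq=0 A_ack=7258 B_seq=7284 B_ack=0
After event 3: A_seq=0 A_ack=7258 B_seq=7382 B_ack=0

0 7258 7382 0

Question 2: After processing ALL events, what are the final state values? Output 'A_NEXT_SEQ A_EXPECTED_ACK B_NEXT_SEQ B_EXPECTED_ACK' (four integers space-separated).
After event 0: A_seq=0 A_ack=7074 B_seq=7074 B_ack=0
After event 1: A_seq=0 A_ack=7258 B_seq=7258 B_ack=0
After event 2: A_seq=0 A_ack=7258 B_seq=7284 B_ack=0
After event 3: A_seq=0 A_ack=7258 B_seq=7382 B_ack=0
After event 4: A_seq=123 A_ack=7258 B_seq=7382 B_ack=123

Answer: 123 7258 7382 123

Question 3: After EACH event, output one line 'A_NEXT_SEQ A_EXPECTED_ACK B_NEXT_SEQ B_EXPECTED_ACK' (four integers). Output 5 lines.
0 7074 7074 0
0 7258 7258 0
0 7258 7284 0
0 7258 7382 0
123 7258 7382 123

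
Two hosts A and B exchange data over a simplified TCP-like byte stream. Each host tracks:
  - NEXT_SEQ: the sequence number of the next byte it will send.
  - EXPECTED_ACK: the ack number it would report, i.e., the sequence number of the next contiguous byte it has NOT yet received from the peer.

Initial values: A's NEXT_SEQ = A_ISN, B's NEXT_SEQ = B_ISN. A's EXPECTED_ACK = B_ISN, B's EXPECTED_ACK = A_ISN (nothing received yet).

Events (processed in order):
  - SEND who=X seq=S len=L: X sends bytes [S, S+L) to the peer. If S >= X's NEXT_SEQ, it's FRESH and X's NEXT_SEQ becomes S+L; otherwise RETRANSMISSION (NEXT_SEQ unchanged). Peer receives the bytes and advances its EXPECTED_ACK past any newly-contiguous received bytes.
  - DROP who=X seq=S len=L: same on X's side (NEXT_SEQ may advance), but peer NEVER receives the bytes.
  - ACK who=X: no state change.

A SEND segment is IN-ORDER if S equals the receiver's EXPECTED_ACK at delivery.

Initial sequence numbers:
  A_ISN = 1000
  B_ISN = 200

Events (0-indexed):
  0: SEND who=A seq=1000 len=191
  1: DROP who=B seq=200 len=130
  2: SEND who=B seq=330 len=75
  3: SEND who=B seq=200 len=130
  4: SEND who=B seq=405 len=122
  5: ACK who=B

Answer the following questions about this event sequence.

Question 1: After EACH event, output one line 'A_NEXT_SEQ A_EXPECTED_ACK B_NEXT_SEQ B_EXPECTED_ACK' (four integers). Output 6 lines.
1191 200 200 1191
1191 200 330 1191
1191 200 405 1191
1191 405 405 1191
1191 527 527 1191
1191 527 527 1191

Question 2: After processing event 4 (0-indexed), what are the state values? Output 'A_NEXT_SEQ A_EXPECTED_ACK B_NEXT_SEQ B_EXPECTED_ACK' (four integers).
After event 0: A_seq=1191 A_ack=200 B_seq=200 B_ack=1191
After event 1: A_seq=1191 A_ack=200 B_seq=330 B_ack=1191
After event 2: A_seq=1191 A_ack=200 B_seq=405 B_ack=1191
After event 3: A_seq=1191 A_ack=405 B_seq=405 B_ack=1191
After event 4: A_seq=1191 A_ack=527 B_seq=527 B_ack=1191

1191 527 527 1191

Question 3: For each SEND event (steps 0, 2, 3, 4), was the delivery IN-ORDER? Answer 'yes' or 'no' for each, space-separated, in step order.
Step 0: SEND seq=1000 -> in-order
Step 2: SEND seq=330 -> out-of-order
Step 3: SEND seq=200 -> in-order
Step 4: SEND seq=405 -> in-order

Answer: yes no yes yes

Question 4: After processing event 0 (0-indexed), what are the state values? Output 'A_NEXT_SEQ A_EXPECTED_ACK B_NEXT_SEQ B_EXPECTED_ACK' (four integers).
After event 0: A_seq=1191 A_ack=200 B_seq=200 B_ack=1191

1191 200 200 1191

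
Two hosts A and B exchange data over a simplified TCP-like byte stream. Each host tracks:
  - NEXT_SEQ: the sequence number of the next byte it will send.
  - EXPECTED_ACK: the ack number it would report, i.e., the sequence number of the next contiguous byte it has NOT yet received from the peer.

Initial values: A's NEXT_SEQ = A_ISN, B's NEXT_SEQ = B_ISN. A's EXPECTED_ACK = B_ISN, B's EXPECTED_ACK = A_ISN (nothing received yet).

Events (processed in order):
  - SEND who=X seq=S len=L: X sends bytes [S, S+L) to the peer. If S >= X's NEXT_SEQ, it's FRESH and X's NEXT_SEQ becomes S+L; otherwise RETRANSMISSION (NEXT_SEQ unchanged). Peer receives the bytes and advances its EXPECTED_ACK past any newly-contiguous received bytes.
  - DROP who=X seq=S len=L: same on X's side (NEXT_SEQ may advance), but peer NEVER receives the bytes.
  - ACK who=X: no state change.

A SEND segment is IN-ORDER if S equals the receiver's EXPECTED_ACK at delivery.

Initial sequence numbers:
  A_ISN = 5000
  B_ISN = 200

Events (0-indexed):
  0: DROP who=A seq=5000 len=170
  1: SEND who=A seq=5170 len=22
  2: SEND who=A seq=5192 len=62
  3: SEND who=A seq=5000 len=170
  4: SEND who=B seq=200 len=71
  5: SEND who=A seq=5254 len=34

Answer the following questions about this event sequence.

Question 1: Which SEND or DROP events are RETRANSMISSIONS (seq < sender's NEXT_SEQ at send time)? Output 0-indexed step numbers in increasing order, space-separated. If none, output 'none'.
Answer: 3

Derivation:
Step 0: DROP seq=5000 -> fresh
Step 1: SEND seq=5170 -> fresh
Step 2: SEND seq=5192 -> fresh
Step 3: SEND seq=5000 -> retransmit
Step 4: SEND seq=200 -> fresh
Step 5: SEND seq=5254 -> fresh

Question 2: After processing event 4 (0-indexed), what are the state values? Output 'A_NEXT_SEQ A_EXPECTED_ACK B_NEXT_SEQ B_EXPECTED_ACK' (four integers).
After event 0: A_seq=5170 A_ack=200 B_seq=200 B_ack=5000
After event 1: A_seq=5192 A_ack=200 B_seq=200 B_ack=5000
After event 2: A_seq=5254 A_ack=200 B_seq=200 B_ack=5000
After event 3: A_seq=5254 A_ack=200 B_seq=200 B_ack=5254
After event 4: A_seq=5254 A_ack=271 B_seq=271 B_ack=5254

5254 271 271 5254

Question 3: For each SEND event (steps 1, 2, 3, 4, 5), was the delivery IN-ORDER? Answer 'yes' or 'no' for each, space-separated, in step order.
Answer: no no yes yes yes

Derivation:
Step 1: SEND seq=5170 -> out-of-order
Step 2: SEND seq=5192 -> out-of-order
Step 3: SEND seq=5000 -> in-order
Step 4: SEND seq=200 -> in-order
Step 5: SEND seq=5254 -> in-order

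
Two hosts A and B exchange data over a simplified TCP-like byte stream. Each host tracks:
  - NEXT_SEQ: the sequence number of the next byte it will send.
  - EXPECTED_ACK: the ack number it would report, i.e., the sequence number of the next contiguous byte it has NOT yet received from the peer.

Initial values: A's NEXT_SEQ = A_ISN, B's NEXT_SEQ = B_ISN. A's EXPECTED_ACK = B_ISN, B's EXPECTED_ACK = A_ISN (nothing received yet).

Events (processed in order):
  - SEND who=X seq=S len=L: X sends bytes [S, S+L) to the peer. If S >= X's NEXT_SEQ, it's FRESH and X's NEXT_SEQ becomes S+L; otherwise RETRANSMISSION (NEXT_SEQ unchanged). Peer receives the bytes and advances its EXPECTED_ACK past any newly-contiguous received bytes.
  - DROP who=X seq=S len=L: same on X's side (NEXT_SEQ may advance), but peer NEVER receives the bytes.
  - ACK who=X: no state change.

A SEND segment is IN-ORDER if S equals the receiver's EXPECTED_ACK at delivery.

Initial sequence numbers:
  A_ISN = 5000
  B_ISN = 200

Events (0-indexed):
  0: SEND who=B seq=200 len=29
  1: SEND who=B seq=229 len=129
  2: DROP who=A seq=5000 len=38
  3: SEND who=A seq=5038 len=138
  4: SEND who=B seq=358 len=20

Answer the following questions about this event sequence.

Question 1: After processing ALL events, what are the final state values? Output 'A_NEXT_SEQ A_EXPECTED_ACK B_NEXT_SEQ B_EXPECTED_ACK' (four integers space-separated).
After event 0: A_seq=5000 A_ack=229 B_seq=229 B_ack=5000
After event 1: A_seq=5000 A_ack=358 B_seq=358 B_ack=5000
After event 2: A_seq=5038 A_ack=358 B_seq=358 B_ack=5000
After event 3: A_seq=5176 A_ack=358 B_seq=358 B_ack=5000
After event 4: A_seq=5176 A_ack=378 B_seq=378 B_ack=5000

Answer: 5176 378 378 5000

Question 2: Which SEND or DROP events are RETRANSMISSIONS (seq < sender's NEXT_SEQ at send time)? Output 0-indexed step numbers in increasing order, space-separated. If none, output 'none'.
Answer: none

Derivation:
Step 0: SEND seq=200 -> fresh
Step 1: SEND seq=229 -> fresh
Step 2: DROP seq=5000 -> fresh
Step 3: SEND seq=5038 -> fresh
Step 4: SEND seq=358 -> fresh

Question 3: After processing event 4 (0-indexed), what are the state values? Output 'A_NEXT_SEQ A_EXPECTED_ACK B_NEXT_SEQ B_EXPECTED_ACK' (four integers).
After event 0: A_seq=5000 A_ack=229 B_seq=229 B_ack=5000
After event 1: A_seq=5000 A_ack=358 B_seq=358 B_ack=5000
After event 2: A_seq=5038 A_ack=358 B_seq=358 B_ack=5000
After event 3: A_seq=5176 A_ack=358 B_seq=358 B_ack=5000
After event 4: A_seq=5176 A_ack=378 B_seq=378 B_ack=5000

5176 378 378 5000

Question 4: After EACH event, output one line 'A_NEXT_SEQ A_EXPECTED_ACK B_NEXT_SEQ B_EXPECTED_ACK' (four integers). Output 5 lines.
5000 229 229 5000
5000 358 358 5000
5038 358 358 5000
5176 358 358 5000
5176 378 378 5000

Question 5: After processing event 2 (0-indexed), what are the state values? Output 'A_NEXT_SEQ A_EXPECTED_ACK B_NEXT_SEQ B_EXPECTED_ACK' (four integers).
After event 0: A_seq=5000 A_ack=229 B_seq=229 B_ack=5000
After event 1: A_seq=5000 A_ack=358 B_seq=358 B_ack=5000
After event 2: A_seq=5038 A_ack=358 B_seq=358 B_ack=5000

5038 358 358 5000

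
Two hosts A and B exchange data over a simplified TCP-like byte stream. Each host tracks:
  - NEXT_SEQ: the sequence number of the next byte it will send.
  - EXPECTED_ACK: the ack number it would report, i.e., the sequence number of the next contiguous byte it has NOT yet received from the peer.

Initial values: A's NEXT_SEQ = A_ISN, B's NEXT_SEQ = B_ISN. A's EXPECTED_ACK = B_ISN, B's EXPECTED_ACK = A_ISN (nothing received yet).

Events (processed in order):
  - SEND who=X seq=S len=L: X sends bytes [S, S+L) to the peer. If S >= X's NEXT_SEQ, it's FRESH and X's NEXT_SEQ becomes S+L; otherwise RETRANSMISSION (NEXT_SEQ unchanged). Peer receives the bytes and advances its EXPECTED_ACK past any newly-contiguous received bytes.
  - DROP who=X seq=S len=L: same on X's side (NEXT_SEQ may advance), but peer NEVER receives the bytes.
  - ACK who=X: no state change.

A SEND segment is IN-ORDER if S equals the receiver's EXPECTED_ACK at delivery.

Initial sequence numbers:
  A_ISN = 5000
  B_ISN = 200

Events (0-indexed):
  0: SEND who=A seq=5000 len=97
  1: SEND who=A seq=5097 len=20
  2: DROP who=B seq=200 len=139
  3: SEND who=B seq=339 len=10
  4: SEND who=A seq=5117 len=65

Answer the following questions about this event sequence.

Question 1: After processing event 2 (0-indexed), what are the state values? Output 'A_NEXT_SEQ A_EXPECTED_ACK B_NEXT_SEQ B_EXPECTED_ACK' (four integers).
After event 0: A_seq=5097 A_ack=200 B_seq=200 B_ack=5097
After event 1: A_seq=5117 A_ack=200 B_seq=200 B_ack=5117
After event 2: A_seq=5117 A_ack=200 B_seq=339 B_ack=5117

5117 200 339 5117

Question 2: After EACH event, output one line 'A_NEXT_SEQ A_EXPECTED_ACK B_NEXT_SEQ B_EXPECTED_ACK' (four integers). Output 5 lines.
5097 200 200 5097
5117 200 200 5117
5117 200 339 5117
5117 200 349 5117
5182 200 349 5182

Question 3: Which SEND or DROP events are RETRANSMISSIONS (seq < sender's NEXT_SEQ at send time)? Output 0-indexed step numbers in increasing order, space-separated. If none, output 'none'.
Answer: none

Derivation:
Step 0: SEND seq=5000 -> fresh
Step 1: SEND seq=5097 -> fresh
Step 2: DROP seq=200 -> fresh
Step 3: SEND seq=339 -> fresh
Step 4: SEND seq=5117 -> fresh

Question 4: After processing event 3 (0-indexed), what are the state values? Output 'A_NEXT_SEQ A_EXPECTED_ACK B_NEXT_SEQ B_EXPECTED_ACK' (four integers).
After event 0: A_seq=5097 A_ack=200 B_seq=200 B_ack=5097
After event 1: A_seq=5117 A_ack=200 B_seq=200 B_ack=5117
After event 2: A_seq=5117 A_ack=200 B_seq=339 B_ack=5117
After event 3: A_seq=5117 A_ack=200 B_seq=349 B_ack=5117

5117 200 349 5117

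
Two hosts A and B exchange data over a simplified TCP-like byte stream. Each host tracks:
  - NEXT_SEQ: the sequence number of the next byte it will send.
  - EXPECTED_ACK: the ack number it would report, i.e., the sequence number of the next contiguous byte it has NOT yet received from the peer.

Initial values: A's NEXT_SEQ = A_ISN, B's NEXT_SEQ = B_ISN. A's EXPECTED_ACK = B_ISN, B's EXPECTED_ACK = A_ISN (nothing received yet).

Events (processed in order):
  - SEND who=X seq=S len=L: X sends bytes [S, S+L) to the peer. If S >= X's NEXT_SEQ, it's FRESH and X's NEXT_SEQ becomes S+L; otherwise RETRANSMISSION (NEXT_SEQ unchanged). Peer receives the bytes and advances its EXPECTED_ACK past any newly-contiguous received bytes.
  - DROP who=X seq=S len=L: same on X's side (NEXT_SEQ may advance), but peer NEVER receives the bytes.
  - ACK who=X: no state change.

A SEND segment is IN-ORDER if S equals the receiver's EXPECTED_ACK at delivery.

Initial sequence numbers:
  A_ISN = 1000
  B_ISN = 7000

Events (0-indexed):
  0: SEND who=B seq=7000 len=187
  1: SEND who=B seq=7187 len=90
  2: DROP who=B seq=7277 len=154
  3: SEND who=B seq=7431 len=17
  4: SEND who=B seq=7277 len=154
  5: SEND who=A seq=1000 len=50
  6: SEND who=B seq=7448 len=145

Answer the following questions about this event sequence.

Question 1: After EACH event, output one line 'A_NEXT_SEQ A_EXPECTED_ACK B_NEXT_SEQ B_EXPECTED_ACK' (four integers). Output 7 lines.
1000 7187 7187 1000
1000 7277 7277 1000
1000 7277 7431 1000
1000 7277 7448 1000
1000 7448 7448 1000
1050 7448 7448 1050
1050 7593 7593 1050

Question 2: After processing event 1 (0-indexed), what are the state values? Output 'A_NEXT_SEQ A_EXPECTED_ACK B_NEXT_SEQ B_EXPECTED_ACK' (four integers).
After event 0: A_seq=1000 A_ack=7187 B_seq=7187 B_ack=1000
After event 1: A_seq=1000 A_ack=7277 B_seq=7277 B_ack=1000

1000 7277 7277 1000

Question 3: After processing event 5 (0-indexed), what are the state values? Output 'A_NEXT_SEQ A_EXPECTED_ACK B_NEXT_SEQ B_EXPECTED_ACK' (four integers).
After event 0: A_seq=1000 A_ack=7187 B_seq=7187 B_ack=1000
After event 1: A_seq=1000 A_ack=7277 B_seq=7277 B_ack=1000
After event 2: A_seq=1000 A_ack=7277 B_seq=7431 B_ack=1000
After event 3: A_seq=1000 A_ack=7277 B_seq=7448 B_ack=1000
After event 4: A_seq=1000 A_ack=7448 B_seq=7448 B_ack=1000
After event 5: A_seq=1050 A_ack=7448 B_seq=7448 B_ack=1050

1050 7448 7448 1050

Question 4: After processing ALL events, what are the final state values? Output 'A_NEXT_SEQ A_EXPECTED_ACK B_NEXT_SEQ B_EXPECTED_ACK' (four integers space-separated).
Answer: 1050 7593 7593 1050

Derivation:
After event 0: A_seq=1000 A_ack=7187 B_seq=7187 B_ack=1000
After event 1: A_seq=1000 A_ack=7277 B_seq=7277 B_ack=1000
After event 2: A_seq=1000 A_ack=7277 B_seq=7431 B_ack=1000
After event 3: A_seq=1000 A_ack=7277 B_seq=7448 B_ack=1000
After event 4: A_seq=1000 A_ack=7448 B_seq=7448 B_ack=1000
After event 5: A_seq=1050 A_ack=7448 B_seq=7448 B_ack=1050
After event 6: A_seq=1050 A_ack=7593 B_seq=7593 B_ack=1050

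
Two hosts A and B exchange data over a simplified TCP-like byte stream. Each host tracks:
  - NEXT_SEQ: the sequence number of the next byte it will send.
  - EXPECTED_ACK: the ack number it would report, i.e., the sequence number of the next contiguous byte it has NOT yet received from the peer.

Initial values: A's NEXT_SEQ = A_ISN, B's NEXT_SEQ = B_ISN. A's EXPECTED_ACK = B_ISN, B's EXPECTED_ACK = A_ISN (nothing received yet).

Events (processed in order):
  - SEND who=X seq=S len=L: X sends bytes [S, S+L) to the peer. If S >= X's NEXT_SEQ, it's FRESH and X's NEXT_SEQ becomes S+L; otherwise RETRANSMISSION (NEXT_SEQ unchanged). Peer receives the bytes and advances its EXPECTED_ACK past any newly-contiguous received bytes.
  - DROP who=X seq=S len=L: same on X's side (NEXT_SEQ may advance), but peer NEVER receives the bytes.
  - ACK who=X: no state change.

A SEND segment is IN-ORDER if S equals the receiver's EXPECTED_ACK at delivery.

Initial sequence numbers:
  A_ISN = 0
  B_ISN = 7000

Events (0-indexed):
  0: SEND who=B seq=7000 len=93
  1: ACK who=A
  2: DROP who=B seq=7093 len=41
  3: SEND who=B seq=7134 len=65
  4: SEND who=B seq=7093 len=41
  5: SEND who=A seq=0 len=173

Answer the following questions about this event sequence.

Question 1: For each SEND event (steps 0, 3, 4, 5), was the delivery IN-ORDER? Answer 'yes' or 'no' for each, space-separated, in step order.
Step 0: SEND seq=7000 -> in-order
Step 3: SEND seq=7134 -> out-of-order
Step 4: SEND seq=7093 -> in-order
Step 5: SEND seq=0 -> in-order

Answer: yes no yes yes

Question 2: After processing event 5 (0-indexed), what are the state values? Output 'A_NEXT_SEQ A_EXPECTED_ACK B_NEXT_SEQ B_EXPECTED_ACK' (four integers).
After event 0: A_seq=0 A_ack=7093 B_seq=7093 B_ack=0
After event 1: A_seq=0 A_ack=7093 B_seq=7093 B_ack=0
After event 2: A_seq=0 A_ack=7093 B_seq=7134 B_ack=0
After event 3: A_seq=0 A_ack=7093 B_seq=7199 B_ack=0
After event 4: A_seq=0 A_ack=7199 B_seq=7199 B_ack=0
After event 5: A_seq=173 A_ack=7199 B_seq=7199 B_ack=173

173 7199 7199 173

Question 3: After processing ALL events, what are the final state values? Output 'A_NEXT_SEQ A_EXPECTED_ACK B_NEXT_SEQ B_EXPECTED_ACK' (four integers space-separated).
Answer: 173 7199 7199 173

Derivation:
After event 0: A_seq=0 A_ack=7093 B_seq=7093 B_ack=0
After event 1: A_seq=0 A_ack=7093 B_seq=7093 B_ack=0
After event 2: A_seq=0 A_ack=7093 B_seq=7134 B_ack=0
After event 3: A_seq=0 A_ack=7093 B_seq=7199 B_ack=0
After event 4: A_seq=0 A_ack=7199 B_seq=7199 B_ack=0
After event 5: A_seq=173 A_ack=7199 B_seq=7199 B_ack=173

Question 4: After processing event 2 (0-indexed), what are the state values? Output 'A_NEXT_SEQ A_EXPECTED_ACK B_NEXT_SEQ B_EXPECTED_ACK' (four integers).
After event 0: A_seq=0 A_ack=7093 B_seq=7093 B_ack=0
After event 1: A_seq=0 A_ack=7093 B_seq=7093 B_ack=0
After event 2: A_seq=0 A_ack=7093 B_seq=7134 B_ack=0

0 7093 7134 0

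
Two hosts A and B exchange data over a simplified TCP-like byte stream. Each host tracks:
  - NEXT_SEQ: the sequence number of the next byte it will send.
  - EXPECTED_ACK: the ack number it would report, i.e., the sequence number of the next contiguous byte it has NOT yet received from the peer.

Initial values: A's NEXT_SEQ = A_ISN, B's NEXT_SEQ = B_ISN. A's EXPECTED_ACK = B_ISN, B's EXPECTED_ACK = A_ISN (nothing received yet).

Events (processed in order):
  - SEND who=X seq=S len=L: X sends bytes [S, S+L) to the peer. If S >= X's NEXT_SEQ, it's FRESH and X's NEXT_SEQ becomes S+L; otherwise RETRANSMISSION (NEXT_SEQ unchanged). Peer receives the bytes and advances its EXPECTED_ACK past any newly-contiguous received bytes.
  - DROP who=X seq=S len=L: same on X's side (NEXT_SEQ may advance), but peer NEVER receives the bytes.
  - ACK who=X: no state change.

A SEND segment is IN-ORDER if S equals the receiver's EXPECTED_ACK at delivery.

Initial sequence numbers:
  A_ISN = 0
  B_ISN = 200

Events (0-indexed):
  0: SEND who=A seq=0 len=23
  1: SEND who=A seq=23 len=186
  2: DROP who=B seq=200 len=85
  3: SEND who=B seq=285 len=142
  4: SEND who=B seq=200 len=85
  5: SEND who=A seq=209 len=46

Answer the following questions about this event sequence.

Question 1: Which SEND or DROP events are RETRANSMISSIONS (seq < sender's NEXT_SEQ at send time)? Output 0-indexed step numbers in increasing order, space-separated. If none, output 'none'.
Answer: 4

Derivation:
Step 0: SEND seq=0 -> fresh
Step 1: SEND seq=23 -> fresh
Step 2: DROP seq=200 -> fresh
Step 3: SEND seq=285 -> fresh
Step 4: SEND seq=200 -> retransmit
Step 5: SEND seq=209 -> fresh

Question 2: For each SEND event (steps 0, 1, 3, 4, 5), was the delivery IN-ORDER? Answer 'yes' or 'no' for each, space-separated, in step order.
Step 0: SEND seq=0 -> in-order
Step 1: SEND seq=23 -> in-order
Step 3: SEND seq=285 -> out-of-order
Step 4: SEND seq=200 -> in-order
Step 5: SEND seq=209 -> in-order

Answer: yes yes no yes yes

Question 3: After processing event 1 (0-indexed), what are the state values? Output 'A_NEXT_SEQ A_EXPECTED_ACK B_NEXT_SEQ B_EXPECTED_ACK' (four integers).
After event 0: A_seq=23 A_ack=200 B_seq=200 B_ack=23
After event 1: A_seq=209 A_ack=200 B_seq=200 B_ack=209

209 200 200 209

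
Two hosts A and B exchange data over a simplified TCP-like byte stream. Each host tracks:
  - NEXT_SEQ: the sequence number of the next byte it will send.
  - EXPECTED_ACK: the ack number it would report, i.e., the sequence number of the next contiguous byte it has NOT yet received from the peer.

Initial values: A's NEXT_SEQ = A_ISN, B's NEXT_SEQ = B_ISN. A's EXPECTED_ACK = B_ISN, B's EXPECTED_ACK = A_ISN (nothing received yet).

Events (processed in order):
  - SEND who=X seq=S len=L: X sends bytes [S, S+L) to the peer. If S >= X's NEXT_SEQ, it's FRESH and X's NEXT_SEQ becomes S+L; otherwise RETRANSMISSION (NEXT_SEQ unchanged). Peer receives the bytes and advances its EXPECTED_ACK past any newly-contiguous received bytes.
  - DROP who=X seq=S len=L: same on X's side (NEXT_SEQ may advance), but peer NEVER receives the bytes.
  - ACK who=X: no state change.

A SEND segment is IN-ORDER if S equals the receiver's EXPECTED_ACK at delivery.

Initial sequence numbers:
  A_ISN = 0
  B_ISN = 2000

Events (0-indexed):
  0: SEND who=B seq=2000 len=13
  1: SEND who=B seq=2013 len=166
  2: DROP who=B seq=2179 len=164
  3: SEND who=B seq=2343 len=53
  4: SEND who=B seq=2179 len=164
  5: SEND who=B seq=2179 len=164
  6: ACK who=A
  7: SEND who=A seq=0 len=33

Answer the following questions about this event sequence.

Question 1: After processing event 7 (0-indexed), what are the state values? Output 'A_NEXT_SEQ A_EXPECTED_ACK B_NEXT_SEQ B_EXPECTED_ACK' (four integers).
After event 0: A_seq=0 A_ack=2013 B_seq=2013 B_ack=0
After event 1: A_seq=0 A_ack=2179 B_seq=2179 B_ack=0
After event 2: A_seq=0 A_ack=2179 B_seq=2343 B_ack=0
After event 3: A_seq=0 A_ack=2179 B_seq=2396 B_ack=0
After event 4: A_seq=0 A_ack=2396 B_seq=2396 B_ack=0
After event 5: A_seq=0 A_ack=2396 B_seq=2396 B_ack=0
After event 6: A_seq=0 A_ack=2396 B_seq=2396 B_ack=0
After event 7: A_seq=33 A_ack=2396 B_seq=2396 B_ack=33

33 2396 2396 33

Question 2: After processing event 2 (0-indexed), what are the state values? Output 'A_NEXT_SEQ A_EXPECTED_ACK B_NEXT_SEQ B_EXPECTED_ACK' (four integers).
After event 0: A_seq=0 A_ack=2013 B_seq=2013 B_ack=0
After event 1: A_seq=0 A_ack=2179 B_seq=2179 B_ack=0
After event 2: A_seq=0 A_ack=2179 B_seq=2343 B_ack=0

0 2179 2343 0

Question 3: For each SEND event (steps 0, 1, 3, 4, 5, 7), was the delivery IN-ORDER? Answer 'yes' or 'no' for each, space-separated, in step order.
Step 0: SEND seq=2000 -> in-order
Step 1: SEND seq=2013 -> in-order
Step 3: SEND seq=2343 -> out-of-order
Step 4: SEND seq=2179 -> in-order
Step 5: SEND seq=2179 -> out-of-order
Step 7: SEND seq=0 -> in-order

Answer: yes yes no yes no yes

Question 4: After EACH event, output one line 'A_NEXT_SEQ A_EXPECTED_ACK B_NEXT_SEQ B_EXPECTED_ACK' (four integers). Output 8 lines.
0 2013 2013 0
0 2179 2179 0
0 2179 2343 0
0 2179 2396 0
0 2396 2396 0
0 2396 2396 0
0 2396 2396 0
33 2396 2396 33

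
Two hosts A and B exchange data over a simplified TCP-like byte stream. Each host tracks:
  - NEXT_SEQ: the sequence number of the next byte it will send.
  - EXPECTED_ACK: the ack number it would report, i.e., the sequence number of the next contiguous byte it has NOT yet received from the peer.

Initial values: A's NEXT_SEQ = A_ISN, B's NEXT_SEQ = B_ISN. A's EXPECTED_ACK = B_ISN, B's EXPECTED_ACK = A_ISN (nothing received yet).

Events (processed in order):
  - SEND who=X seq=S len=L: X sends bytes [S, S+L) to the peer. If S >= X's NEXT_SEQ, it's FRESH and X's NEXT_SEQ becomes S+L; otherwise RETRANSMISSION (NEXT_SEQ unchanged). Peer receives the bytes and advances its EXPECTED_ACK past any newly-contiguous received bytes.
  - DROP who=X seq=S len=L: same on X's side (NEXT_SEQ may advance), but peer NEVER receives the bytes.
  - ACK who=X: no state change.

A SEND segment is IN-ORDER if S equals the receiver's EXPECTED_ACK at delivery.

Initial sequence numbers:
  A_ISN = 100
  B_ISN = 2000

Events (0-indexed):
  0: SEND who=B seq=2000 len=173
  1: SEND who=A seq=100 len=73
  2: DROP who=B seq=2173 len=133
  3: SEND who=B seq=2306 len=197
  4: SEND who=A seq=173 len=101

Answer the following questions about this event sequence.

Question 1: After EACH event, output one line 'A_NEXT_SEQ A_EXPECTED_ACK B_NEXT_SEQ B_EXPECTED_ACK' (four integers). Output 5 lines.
100 2173 2173 100
173 2173 2173 173
173 2173 2306 173
173 2173 2503 173
274 2173 2503 274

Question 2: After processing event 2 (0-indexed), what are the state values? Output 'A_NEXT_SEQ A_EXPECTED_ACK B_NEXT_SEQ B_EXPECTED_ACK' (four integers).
After event 0: A_seq=100 A_ack=2173 B_seq=2173 B_ack=100
After event 1: A_seq=173 A_ack=2173 B_seq=2173 B_ack=173
After event 2: A_seq=173 A_ack=2173 B_seq=2306 B_ack=173

173 2173 2306 173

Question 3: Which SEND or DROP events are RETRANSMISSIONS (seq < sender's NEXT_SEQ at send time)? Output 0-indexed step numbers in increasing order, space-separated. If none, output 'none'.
Step 0: SEND seq=2000 -> fresh
Step 1: SEND seq=100 -> fresh
Step 2: DROP seq=2173 -> fresh
Step 3: SEND seq=2306 -> fresh
Step 4: SEND seq=173 -> fresh

Answer: none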